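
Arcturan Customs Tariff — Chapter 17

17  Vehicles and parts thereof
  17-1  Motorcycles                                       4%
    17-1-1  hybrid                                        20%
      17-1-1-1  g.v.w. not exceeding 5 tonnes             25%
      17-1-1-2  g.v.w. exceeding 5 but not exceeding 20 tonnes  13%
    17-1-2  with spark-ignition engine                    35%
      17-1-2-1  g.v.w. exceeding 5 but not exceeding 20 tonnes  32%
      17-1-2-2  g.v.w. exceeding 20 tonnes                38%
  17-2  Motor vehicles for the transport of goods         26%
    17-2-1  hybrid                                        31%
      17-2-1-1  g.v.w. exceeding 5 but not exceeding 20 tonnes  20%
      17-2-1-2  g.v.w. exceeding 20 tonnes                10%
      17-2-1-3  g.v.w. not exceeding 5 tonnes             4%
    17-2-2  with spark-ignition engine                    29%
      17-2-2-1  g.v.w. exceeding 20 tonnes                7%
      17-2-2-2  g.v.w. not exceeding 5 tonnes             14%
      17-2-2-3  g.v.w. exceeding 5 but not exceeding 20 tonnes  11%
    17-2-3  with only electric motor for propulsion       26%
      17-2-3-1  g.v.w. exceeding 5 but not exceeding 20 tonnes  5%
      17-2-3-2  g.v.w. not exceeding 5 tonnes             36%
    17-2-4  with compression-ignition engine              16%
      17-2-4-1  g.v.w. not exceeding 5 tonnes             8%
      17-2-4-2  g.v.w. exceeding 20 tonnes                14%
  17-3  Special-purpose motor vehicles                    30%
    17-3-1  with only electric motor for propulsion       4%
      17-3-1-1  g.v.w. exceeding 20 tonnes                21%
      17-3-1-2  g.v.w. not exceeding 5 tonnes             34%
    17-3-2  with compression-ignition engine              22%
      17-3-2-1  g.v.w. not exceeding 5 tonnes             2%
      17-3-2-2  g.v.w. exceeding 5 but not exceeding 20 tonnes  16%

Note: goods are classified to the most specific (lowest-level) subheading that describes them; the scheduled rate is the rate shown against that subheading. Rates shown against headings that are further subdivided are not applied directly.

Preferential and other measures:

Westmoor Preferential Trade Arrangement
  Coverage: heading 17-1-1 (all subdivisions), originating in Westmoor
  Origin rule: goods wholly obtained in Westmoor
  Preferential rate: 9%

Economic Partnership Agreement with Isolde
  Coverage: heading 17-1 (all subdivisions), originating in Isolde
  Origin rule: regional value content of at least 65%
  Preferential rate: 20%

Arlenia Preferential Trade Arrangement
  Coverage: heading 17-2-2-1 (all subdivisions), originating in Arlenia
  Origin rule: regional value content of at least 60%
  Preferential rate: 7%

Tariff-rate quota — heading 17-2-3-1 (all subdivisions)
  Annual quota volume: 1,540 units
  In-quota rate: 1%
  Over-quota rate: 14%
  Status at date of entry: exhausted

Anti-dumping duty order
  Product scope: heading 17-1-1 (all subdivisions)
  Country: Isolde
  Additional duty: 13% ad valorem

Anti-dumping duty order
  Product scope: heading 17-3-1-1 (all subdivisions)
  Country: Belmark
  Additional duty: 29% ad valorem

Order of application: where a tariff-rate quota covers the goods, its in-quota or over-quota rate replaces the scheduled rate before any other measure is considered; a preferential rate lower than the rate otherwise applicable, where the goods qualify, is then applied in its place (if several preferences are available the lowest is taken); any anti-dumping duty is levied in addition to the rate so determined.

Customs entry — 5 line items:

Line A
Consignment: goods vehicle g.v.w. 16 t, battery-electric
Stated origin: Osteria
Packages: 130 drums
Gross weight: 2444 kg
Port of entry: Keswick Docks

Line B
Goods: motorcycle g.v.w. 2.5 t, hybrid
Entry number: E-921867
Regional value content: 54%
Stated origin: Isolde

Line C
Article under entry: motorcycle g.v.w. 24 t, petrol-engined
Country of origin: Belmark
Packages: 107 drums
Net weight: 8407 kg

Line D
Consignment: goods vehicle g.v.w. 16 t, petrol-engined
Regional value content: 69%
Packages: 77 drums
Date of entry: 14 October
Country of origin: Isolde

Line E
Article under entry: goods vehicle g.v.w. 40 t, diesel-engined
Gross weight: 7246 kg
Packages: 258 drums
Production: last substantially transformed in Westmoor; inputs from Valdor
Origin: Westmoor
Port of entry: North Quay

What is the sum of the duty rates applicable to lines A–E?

115%

Line A: goods vehicle → 17-2; battery-electric → 17-2-3; g.v.w. 16 t → 17-2-3-1. Scheduled 5%. quota on 17-2-3-1 exhausted → over-quota 14%. → 14%.
Line B: motorcycle → 17-1; hybrid → 17-1-1; g.v.w. 2.5 t → 17-1-1-1. Scheduled 25%. Isolde agreement on 17-1: RVC < 65%; anti-dumping (Isolde, 17-1-1): +13%; total 25% + 13% = 38%. → 38%.
Line C: motorcycle → 17-1; petrol-engined → 17-1-2; g.v.w. 24 t → 17-1-2-2. Scheduled 38%. No special measure applies. → 38%.
Line D: goods vehicle → 17-2; petrol-engined → 17-2-2; g.v.w. 16 t → 17-2-2-3. Scheduled 11%. Isolde agreement on 17-1: 17-2-2-3 not covered. → 11%.
Line E: goods vehicle → 17-2; diesel-engined → 17-2-4; g.v.w. 40 t → 17-2-4-2. Scheduled 14%. Westmoor agreement on 17-1-1: 17-2-4-2 not covered. → 14%.
Sum: 14% + 38% + 38% + 11% + 14% = 115%.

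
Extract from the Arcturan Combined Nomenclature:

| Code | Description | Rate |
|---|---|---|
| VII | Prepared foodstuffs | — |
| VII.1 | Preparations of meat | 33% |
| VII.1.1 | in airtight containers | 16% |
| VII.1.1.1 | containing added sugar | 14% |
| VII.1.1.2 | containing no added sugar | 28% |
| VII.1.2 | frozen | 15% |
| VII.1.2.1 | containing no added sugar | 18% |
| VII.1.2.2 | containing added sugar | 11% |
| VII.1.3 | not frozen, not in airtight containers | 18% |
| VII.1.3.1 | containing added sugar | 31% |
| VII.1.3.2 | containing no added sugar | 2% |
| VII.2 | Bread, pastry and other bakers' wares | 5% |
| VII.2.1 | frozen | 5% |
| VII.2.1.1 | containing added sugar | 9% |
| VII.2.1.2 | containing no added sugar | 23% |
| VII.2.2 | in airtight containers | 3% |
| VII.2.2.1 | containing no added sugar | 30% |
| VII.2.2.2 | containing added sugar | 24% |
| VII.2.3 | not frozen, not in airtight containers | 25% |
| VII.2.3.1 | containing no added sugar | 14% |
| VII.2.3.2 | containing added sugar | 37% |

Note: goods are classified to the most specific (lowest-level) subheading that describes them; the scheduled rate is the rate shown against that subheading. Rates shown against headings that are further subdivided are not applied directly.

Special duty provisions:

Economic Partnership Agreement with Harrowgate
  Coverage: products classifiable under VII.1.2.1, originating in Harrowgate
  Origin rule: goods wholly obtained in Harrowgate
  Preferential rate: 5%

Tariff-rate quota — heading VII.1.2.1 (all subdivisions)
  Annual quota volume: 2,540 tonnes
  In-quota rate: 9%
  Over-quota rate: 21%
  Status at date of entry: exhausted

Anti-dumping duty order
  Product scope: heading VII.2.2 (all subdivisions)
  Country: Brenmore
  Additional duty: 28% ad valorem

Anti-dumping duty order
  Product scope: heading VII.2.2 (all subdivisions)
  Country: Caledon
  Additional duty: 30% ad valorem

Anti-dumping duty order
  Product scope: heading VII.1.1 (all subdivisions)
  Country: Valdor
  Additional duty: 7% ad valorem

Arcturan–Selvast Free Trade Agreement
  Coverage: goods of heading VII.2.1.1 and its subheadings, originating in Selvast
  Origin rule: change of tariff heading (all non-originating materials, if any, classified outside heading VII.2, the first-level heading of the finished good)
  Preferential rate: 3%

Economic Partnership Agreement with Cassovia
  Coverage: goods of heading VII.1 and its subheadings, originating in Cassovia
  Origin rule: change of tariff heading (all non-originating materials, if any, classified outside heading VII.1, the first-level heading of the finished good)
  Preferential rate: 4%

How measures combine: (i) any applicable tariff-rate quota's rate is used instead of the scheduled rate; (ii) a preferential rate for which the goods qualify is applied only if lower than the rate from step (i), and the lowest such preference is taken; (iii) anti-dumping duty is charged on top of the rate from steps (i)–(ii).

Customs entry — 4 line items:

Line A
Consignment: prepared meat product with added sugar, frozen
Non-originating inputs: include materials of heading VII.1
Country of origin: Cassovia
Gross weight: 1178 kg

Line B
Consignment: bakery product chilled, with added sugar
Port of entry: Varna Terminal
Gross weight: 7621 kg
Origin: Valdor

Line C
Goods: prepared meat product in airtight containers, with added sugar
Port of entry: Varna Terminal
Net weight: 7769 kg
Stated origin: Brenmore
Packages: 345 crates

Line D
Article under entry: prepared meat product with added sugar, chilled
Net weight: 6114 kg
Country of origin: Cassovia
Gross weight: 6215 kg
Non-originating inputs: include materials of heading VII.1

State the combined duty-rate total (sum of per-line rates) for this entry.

Line A: prepared meat product → VII.1; frozen → VII.1.2; with added sugar → VII.1.2.2. Scheduled 11%. Cassovia agreement on VII.1: CTH not met. → 11%.
Line B: bakery product → VII.2; chilled → VII.2.3; with added sugar → VII.2.3.2. Scheduled 37%. No special measure applies. → 37%.
Line C: prepared meat product → VII.1; in airtight containers → VII.1.1; with added sugar → VII.1.1.1. Scheduled 14%. No special measure applies. → 14%.
Line D: prepared meat product → VII.1; chilled → VII.1.3; with added sugar → VII.1.3.1. Scheduled 31%. Cassovia agreement on VII.1: CTH not met. → 31%.
Sum: 11% + 37% + 14% + 31% = 93%.

93%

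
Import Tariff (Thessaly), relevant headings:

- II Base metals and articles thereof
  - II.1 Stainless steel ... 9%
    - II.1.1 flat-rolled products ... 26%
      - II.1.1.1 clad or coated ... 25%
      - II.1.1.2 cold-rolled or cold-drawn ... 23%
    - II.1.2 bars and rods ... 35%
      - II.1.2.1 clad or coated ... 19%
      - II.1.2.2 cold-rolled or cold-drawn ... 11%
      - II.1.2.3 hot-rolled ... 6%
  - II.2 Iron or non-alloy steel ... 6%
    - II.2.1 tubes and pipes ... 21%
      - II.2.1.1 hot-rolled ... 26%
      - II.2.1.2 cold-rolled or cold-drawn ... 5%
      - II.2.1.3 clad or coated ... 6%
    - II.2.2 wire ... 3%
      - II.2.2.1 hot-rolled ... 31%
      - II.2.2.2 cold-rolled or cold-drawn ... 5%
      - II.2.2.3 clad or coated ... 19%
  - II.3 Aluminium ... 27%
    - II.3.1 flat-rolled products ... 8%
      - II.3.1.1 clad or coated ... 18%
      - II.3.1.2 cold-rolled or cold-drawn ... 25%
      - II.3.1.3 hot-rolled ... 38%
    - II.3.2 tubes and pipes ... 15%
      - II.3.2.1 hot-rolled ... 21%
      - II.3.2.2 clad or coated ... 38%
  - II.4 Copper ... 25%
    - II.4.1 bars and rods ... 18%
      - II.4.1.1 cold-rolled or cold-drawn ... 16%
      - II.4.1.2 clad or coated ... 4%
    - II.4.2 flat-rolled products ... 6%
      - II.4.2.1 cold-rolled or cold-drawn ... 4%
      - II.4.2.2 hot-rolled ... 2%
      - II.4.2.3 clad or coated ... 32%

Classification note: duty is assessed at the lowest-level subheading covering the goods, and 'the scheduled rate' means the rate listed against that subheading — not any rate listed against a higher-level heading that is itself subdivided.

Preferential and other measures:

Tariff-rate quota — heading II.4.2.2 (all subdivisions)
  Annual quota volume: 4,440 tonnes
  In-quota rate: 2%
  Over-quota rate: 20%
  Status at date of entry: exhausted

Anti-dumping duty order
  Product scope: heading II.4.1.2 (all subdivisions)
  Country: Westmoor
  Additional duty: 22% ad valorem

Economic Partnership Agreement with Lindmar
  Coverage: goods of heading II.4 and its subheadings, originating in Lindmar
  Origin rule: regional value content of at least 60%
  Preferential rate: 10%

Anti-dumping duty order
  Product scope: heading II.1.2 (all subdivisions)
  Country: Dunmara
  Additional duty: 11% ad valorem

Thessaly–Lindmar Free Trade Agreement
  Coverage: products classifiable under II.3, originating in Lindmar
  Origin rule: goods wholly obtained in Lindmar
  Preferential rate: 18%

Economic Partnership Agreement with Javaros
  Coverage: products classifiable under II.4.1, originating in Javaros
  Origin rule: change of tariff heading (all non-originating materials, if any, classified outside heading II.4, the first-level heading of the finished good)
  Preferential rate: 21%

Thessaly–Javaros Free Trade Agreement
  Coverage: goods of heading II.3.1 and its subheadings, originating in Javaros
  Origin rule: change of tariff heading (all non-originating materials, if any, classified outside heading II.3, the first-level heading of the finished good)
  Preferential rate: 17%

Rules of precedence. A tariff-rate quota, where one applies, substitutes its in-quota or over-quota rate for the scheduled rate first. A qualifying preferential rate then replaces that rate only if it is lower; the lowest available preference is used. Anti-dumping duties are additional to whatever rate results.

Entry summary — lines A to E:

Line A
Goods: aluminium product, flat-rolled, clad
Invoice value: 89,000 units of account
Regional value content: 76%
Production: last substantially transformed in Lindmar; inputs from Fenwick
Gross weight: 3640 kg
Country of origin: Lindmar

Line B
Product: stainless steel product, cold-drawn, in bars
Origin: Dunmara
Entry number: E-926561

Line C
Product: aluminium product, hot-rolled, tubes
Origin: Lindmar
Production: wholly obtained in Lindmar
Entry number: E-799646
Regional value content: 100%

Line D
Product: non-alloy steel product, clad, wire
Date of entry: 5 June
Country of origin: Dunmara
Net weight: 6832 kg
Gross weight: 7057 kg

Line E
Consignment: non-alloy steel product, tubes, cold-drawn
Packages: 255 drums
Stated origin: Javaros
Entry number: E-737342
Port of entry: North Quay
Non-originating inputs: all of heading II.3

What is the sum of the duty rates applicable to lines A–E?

Line A: aluminium → II.3; flat-rolled → II.3.1; clad → II.3.1.1. Scheduled 18%. Lindmar agreement on II.4: II.3.1.1 not covered; Lindmar agreement on II.3: not wholly obtained. → 18%.
Line B: stainless steel → II.1; in bars → II.1.2; cold-drawn → II.1.2.2. Scheduled 11%. anti-dumping (Dunmara, II.1.2): +11%; total 11% + 11% = 22%. → 22%.
Line C: aluminium → II.3; tubes → II.3.2; hot-rolled → II.3.2.1. Scheduled 21%. Lindmar agreement on II.4: II.3.2.1 not covered; Lindmar agreement on II.3: wholly obtained → 18% available; preferential 18%. → 18%.
Line D: non-alloy steel → II.2; wire → II.2.2; clad → II.2.2.3. Scheduled 19%. No special measure applies. → 19%.
Line E: non-alloy steel → II.2; tubes → II.2.1; cold-drawn → II.2.1.2. Scheduled 5%. Javaros agreement on II.4.1: II.2.1.2 not covered; Javaros agreement on II.3.1: II.2.1.2 not covered. → 5%.
Sum: 18% + 22% + 18% + 19% + 5% = 82%.

82%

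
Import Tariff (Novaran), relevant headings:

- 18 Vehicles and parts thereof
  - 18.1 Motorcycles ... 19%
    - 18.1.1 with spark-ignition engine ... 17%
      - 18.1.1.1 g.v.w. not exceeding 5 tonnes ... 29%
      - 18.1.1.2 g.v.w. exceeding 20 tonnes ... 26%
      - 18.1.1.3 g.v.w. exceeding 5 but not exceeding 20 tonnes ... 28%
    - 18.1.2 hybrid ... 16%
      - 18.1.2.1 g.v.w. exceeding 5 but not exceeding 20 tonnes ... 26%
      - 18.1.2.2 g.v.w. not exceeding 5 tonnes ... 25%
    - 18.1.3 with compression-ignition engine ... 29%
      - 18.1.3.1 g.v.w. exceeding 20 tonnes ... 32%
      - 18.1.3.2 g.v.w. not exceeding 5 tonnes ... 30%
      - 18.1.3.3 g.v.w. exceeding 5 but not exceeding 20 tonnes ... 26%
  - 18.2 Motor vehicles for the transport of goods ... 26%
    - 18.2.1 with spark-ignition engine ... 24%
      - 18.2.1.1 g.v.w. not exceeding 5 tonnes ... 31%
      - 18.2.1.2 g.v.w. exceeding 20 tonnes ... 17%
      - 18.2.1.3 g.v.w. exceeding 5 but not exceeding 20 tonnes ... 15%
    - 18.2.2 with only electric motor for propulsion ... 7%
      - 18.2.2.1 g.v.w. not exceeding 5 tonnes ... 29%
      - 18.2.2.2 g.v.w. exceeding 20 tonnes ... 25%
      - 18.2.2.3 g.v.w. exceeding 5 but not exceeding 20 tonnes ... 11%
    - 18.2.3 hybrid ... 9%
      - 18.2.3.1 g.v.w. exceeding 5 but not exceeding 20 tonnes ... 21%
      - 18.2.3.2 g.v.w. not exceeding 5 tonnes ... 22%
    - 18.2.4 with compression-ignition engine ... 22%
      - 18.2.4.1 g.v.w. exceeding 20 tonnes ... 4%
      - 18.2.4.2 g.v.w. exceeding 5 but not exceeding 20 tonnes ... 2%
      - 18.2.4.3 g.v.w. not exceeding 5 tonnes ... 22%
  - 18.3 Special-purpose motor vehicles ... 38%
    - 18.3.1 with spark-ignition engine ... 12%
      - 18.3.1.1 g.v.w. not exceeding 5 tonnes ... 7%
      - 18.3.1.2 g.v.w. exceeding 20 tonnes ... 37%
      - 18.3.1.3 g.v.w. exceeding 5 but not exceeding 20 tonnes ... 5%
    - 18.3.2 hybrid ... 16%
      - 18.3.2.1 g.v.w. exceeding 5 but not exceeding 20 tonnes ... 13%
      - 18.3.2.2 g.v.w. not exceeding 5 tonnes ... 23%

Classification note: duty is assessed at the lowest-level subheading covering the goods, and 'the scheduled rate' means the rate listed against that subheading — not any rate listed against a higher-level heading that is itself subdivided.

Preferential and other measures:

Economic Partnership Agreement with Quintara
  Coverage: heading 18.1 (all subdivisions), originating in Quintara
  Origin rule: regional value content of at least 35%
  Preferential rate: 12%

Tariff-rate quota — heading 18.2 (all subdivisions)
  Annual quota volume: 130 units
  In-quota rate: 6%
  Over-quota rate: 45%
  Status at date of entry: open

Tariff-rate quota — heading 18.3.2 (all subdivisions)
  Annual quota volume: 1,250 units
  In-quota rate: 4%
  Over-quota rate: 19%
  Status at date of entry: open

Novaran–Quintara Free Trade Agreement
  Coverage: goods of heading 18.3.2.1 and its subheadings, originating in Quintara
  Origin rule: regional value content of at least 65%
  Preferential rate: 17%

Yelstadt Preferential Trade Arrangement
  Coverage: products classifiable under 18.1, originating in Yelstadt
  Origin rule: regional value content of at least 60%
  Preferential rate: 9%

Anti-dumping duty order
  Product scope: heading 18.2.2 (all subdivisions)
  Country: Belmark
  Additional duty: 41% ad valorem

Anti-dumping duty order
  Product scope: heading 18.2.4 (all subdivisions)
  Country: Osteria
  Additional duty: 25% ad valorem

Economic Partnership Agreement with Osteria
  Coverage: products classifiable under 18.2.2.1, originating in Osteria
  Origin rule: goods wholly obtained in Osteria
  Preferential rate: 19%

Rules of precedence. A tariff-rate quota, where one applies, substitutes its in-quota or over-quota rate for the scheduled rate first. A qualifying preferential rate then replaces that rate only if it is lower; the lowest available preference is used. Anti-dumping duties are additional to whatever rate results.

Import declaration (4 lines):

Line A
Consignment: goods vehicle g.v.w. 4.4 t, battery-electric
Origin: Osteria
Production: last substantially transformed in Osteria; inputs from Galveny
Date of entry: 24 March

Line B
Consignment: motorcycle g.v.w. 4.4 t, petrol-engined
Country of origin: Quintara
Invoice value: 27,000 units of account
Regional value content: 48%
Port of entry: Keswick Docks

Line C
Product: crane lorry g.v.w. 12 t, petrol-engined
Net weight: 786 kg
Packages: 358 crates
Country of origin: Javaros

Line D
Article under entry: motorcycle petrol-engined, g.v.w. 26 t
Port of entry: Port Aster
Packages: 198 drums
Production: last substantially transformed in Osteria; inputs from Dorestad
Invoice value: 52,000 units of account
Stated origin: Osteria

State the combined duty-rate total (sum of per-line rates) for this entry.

Line A: goods vehicle → 18.2; battery-electric → 18.2.2; g.v.w. 4.4 t → 18.2.2.1. Scheduled 29%. quota on 18.2 open → in-quota 6%; Osteria agreement on 18.2.2.1: not wholly obtained. → 6%.
Line B: motorcycle → 18.1; petrol-engined → 18.1.1; g.v.w. 4.4 t → 18.1.1.1. Scheduled 29%. Quintara agreement on 18.1: RVC ≥ 35% → 12% available; Quintara agreement on 18.3.2.1: 18.1.1.1 not covered; preferential 12%. → 12%.
Line C: crane lorry → 18.3; petrol-engined → 18.3.1; g.v.w. 12 t → 18.3.1.3. Scheduled 5%. No special measure applies. → 5%.
Line D: motorcycle → 18.1; petrol-engined → 18.1.1; g.v.w. 26 t → 18.1.1.2. Scheduled 26%. Osteria agreement on 18.2.2.1: 18.1.1.2 not covered. → 26%.
Sum: 6% + 12% + 5% + 26% = 49%.

49%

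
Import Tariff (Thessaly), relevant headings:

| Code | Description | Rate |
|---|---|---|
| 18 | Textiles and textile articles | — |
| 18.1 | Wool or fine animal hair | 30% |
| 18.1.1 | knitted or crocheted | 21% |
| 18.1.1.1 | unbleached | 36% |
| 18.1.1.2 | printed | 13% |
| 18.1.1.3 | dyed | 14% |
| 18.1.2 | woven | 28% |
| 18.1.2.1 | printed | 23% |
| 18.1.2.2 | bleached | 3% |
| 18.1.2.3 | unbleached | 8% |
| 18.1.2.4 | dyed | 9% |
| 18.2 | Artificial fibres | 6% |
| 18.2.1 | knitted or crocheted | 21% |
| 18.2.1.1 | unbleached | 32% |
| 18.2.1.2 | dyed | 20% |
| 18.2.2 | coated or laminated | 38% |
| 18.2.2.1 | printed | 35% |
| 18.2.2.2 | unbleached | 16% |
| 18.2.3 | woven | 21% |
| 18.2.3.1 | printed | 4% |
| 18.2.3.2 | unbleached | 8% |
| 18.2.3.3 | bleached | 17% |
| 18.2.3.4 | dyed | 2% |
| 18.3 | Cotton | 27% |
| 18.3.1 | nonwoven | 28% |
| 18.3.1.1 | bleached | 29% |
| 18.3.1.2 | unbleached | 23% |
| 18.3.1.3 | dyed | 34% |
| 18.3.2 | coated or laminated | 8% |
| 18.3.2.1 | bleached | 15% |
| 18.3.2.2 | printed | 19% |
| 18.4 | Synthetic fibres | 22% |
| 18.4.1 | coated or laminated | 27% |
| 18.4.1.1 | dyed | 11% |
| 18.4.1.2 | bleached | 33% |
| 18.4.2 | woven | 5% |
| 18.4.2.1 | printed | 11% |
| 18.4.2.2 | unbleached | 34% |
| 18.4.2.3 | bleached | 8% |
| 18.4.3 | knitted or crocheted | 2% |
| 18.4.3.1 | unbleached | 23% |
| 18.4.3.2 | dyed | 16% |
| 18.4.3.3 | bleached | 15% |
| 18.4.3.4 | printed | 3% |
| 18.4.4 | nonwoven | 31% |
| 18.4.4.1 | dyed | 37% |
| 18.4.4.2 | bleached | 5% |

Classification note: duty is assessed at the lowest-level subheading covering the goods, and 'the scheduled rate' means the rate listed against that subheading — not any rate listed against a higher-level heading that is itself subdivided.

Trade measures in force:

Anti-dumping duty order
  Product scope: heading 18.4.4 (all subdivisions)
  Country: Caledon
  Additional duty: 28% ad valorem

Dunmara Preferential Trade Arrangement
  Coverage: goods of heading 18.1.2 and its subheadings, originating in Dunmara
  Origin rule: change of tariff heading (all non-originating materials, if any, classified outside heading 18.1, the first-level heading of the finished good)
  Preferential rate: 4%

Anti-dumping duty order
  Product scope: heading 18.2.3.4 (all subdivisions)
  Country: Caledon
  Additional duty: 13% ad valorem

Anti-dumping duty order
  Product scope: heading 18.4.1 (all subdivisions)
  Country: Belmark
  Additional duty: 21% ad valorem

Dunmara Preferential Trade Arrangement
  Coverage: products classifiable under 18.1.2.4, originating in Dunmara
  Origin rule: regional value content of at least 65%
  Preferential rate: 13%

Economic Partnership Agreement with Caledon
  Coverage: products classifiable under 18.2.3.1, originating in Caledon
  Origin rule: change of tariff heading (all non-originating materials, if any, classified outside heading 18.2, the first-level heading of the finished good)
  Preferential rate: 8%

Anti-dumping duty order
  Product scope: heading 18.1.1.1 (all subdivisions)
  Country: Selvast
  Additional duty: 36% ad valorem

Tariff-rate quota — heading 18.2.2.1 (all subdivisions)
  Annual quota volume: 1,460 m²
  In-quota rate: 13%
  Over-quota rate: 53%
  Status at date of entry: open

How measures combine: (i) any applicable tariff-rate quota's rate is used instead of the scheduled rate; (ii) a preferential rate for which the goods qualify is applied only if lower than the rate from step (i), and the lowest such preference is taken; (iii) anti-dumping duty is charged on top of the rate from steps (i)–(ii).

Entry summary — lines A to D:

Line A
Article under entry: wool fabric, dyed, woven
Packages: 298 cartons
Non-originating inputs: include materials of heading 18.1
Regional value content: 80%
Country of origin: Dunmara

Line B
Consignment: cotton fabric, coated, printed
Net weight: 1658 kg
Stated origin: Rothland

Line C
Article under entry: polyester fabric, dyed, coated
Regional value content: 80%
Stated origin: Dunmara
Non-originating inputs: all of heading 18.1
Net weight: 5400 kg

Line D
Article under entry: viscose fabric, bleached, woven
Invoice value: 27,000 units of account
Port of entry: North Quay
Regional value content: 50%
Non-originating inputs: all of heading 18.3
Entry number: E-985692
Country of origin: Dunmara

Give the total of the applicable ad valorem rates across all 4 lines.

Line A: wool → 18.1; woven → 18.1.2; dyed → 18.1.2.4. Scheduled 9%. Dunmara agreement on 18.1.2: CTH not met; Dunmara agreement on 18.1.2.4: RVC ≥ 65% → 13% available; preference 13% not lower than 9% → no reduction. → 9%.
Line B: cotton → 18.3; coated → 18.3.2; printed → 18.3.2.2. Scheduled 19%. No special measure applies. → 19%.
Line C: polyester → 18.4; coated → 18.4.1; dyed → 18.4.1.1. Scheduled 11%. Dunmara agreement on 18.1.2: 18.4.1.1 not covered; Dunmara agreement on 18.1.2.4: 18.4.1.1 not covered. → 11%.
Line D: viscose → 18.2; woven → 18.2.3; bleached → 18.2.3.3. Scheduled 17%. Dunmara agreement on 18.1.2: 18.2.3.3 not covered; Dunmara agreement on 18.1.2.4: 18.2.3.3 not covered. → 17%.
Sum: 9% + 19% + 11% + 17% = 56%.

56%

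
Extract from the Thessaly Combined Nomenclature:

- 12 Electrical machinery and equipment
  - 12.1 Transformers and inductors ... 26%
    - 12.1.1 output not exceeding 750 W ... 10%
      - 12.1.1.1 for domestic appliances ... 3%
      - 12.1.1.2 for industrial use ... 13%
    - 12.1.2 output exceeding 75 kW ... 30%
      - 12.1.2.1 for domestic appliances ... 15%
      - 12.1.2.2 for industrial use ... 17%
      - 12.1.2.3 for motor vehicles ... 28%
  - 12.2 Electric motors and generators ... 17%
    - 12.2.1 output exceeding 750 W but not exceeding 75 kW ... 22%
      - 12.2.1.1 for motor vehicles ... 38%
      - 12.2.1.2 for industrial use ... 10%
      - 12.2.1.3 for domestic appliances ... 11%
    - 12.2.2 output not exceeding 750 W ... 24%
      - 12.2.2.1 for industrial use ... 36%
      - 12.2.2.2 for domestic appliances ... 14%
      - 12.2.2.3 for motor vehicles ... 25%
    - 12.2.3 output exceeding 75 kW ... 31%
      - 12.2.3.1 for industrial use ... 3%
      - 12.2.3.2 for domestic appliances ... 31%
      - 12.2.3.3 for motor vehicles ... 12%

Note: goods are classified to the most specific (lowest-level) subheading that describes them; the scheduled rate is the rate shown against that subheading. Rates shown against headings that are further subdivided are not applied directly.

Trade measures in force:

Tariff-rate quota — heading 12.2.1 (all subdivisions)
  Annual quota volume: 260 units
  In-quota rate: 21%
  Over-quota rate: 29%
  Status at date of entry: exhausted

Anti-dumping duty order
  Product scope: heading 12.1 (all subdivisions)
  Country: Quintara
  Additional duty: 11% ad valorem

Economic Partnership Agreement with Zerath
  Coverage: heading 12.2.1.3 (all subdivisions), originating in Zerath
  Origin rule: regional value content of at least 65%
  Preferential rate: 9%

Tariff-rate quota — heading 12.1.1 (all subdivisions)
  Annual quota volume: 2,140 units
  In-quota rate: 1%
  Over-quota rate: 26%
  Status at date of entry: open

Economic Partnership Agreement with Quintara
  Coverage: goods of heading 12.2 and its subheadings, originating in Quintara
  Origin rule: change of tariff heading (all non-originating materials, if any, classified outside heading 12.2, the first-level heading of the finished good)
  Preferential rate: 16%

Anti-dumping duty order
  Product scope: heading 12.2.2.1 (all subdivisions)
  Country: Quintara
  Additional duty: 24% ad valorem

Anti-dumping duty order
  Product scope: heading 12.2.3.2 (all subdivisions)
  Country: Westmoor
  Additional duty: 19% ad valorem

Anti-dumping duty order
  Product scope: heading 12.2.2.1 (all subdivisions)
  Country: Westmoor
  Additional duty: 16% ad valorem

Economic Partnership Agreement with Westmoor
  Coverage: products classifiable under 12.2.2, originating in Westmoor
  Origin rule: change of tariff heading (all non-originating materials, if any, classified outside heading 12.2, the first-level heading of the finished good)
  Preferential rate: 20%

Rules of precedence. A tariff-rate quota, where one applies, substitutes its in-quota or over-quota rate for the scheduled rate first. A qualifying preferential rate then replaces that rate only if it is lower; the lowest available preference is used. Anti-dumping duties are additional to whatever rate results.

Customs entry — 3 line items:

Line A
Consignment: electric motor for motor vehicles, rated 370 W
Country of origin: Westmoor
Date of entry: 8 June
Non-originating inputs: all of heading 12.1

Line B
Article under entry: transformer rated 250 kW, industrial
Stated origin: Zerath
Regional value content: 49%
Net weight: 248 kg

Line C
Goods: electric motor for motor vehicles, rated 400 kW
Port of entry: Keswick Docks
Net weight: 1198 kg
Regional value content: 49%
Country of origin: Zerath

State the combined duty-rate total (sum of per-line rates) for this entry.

Line A: electric motor → 12.2; rated 370 W → 12.2.2; for motor vehicles → 12.2.2.3. Scheduled 25%. Westmoor agreement on 12.2.2: CTH met → 20% available; preferential 20%. → 20%.
Line B: transformer → 12.1; rated 250 kW → 12.1.2; industrial → 12.1.2.2. Scheduled 17%. Zerath agreement on 12.2.1.3: 12.1.2.2 not covered. → 17%.
Line C: electric motor → 12.2; rated 400 kW → 12.2.3; for motor vehicles → 12.2.3.3. Scheduled 12%. Zerath agreement on 12.2.1.3: 12.2.3.3 not covered. → 12%.
Sum: 20% + 17% + 12% = 49%.

49%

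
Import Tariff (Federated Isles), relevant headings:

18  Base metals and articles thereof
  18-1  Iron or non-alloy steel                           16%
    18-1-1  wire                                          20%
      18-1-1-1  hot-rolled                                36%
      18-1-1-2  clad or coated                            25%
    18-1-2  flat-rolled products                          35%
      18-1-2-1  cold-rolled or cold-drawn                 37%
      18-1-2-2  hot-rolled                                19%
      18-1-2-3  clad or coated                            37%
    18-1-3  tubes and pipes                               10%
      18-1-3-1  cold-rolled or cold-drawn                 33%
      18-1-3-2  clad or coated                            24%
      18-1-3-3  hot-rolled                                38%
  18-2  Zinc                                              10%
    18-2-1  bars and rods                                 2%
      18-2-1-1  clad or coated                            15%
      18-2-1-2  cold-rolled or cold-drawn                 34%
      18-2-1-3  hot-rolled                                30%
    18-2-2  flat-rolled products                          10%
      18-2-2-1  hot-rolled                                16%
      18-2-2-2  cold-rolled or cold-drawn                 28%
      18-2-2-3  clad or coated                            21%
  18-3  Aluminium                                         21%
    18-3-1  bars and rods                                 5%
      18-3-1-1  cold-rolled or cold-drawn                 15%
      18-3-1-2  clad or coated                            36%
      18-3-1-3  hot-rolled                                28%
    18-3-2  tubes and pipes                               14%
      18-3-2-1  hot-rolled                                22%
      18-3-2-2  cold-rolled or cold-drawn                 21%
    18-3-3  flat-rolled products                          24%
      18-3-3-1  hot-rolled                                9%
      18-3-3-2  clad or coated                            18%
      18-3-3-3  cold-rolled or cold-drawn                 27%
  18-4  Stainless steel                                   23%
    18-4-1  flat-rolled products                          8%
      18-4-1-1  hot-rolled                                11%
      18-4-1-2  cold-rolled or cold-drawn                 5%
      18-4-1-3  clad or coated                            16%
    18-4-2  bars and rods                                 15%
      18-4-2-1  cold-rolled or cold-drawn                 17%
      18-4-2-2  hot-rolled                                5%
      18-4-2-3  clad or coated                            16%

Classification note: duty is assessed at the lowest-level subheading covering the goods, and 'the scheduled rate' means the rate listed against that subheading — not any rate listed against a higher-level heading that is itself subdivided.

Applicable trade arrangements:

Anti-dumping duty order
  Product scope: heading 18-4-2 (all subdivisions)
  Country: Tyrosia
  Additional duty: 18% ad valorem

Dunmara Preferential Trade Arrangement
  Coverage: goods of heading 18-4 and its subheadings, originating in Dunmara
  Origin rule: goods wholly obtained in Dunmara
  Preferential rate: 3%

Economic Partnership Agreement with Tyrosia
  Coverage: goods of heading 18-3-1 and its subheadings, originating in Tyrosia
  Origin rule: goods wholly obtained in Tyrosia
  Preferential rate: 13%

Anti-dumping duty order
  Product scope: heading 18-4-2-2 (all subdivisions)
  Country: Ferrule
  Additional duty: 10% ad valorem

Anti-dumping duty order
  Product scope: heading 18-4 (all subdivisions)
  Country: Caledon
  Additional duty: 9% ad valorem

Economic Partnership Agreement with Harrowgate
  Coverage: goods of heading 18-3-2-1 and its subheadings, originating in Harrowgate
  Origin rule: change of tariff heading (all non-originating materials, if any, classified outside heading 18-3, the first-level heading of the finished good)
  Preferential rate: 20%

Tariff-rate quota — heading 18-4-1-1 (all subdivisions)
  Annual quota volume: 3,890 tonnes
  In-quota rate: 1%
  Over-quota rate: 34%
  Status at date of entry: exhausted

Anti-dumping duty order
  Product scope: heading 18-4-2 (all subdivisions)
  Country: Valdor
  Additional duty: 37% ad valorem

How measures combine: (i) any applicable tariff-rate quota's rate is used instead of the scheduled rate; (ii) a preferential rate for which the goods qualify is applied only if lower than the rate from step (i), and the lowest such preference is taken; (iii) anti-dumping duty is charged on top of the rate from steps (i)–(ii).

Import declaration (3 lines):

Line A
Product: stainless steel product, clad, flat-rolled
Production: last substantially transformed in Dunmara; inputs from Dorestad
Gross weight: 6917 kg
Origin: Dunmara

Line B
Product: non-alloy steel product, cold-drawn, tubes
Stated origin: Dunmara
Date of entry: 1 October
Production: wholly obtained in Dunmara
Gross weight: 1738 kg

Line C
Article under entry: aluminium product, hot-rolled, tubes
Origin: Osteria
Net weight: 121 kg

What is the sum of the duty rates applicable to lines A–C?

71%

Line A: stainless steel → 18-4; flat-rolled → 18-4-1; clad → 18-4-1-3. Scheduled 16%. Dunmara agreement on 18-4: not wholly obtained. → 16%.
Line B: non-alloy steel → 18-1; tubes → 18-1-3; cold-drawn → 18-1-3-1. Scheduled 33%. Dunmara agreement on 18-4: 18-1-3-1 not covered. → 33%.
Line C: aluminium → 18-3; tubes → 18-3-2; hot-rolled → 18-3-2-1. Scheduled 22%. No special measure applies. → 22%.
Sum: 16% + 33% + 22% = 71%.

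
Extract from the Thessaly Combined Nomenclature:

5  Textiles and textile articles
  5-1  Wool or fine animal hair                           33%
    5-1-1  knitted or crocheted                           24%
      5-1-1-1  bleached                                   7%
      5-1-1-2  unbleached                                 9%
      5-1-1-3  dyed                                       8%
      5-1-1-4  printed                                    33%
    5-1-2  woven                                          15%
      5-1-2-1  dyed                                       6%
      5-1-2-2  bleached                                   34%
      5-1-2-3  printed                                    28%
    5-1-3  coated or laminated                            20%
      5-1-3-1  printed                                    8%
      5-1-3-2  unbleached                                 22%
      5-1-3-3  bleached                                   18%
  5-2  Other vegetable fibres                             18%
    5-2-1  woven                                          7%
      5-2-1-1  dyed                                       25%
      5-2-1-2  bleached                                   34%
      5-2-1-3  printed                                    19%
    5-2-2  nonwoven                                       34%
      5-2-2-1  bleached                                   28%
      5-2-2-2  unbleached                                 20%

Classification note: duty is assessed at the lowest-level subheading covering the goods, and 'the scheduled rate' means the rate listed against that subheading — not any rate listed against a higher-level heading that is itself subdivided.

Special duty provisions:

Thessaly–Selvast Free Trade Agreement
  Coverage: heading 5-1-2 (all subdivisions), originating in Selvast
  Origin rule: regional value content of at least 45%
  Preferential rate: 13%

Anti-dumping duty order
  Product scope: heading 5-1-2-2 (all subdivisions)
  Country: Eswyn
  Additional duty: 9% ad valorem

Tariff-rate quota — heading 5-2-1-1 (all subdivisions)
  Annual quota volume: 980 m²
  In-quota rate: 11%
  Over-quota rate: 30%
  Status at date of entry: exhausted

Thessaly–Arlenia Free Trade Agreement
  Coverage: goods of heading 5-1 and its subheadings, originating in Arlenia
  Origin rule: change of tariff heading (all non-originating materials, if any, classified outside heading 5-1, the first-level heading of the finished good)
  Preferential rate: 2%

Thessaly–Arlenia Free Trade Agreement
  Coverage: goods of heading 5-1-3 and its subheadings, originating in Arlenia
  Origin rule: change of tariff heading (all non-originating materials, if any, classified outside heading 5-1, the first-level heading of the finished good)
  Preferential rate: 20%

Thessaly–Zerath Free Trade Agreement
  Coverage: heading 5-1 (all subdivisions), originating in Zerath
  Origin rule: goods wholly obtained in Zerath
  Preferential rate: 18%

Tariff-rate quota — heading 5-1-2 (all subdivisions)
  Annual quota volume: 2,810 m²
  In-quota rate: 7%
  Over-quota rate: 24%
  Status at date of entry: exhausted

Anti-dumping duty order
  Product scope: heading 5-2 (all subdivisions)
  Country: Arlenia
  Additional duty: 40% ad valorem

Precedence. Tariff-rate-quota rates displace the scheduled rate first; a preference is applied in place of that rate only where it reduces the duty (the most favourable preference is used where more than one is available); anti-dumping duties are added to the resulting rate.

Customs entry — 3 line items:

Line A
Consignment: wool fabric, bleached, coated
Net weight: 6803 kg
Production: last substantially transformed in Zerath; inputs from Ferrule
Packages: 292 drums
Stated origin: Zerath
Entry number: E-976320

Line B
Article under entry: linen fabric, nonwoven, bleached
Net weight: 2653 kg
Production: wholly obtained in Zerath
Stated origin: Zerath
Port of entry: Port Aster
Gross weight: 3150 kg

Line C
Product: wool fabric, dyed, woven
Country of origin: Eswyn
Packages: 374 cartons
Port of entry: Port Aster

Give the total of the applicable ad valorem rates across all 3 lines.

Line A: wool → 5-1; coated → 5-1-3; bleached → 5-1-3-3. Scheduled 18%. Zerath agreement on 5-1: not wholly obtained. → 18%.
Line B: linen → 5-2; nonwoven → 5-2-2; bleached → 5-2-2-1. Scheduled 28%. Zerath agreement on 5-1: 5-2-2-1 not covered. → 28%.
Line C: wool → 5-1; woven → 5-1-2; dyed → 5-1-2-1. Scheduled 6%. quota on 5-1-2 exhausted → over-quota 24%. → 24%.
Sum: 18% + 28% + 24% = 70%.

70%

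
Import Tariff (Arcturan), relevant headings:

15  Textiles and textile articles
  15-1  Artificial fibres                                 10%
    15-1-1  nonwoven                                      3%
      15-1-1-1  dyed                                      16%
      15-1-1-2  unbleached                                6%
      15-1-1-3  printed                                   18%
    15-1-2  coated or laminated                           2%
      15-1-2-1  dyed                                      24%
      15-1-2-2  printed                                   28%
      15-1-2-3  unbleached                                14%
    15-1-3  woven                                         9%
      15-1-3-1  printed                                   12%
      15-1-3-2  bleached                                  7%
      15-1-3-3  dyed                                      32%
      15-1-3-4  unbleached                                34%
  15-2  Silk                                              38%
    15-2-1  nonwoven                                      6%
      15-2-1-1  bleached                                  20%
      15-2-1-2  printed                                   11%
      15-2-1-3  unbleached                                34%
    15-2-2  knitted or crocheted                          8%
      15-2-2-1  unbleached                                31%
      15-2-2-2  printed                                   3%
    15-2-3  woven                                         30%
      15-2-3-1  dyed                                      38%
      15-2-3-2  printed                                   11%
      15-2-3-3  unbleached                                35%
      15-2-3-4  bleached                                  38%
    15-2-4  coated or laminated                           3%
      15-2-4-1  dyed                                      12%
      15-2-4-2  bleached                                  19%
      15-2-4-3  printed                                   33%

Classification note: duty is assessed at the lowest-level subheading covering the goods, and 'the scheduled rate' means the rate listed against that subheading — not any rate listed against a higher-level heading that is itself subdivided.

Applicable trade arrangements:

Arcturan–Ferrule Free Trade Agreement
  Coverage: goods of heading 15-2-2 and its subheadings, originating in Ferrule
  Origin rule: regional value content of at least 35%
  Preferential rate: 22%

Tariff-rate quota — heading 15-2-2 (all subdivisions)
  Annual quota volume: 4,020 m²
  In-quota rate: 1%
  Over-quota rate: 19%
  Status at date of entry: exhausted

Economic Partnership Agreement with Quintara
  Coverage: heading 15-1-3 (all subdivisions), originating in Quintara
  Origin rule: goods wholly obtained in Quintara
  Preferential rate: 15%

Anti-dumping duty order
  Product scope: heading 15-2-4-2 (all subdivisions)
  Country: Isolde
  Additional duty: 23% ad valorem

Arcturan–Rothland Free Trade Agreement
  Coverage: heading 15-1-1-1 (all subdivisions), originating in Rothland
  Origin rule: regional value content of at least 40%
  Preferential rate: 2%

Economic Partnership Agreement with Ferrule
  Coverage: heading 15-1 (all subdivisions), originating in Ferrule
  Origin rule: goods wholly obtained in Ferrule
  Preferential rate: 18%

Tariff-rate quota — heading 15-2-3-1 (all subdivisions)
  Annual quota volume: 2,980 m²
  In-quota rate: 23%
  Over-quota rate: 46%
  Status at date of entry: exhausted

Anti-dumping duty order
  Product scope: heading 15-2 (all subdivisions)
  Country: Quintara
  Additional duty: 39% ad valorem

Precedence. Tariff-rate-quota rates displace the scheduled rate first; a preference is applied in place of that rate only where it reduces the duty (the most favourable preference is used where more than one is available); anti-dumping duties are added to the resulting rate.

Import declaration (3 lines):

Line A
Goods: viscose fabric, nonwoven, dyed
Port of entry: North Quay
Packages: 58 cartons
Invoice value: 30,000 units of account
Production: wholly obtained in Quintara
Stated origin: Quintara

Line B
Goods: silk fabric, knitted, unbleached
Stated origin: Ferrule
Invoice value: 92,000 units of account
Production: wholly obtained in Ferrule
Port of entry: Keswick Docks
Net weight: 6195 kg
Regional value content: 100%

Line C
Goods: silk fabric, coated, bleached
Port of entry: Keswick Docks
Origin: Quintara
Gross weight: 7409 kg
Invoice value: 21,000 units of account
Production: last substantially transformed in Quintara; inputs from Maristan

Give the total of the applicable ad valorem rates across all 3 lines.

93%

Line A: viscose → 15-1; nonwoven → 15-1-1; dyed → 15-1-1-1. Scheduled 16%. Quintara agreement on 15-1-3: 15-1-1-1 not covered. → 16%.
Line B: silk → 15-2; knitted → 15-2-2; unbleached → 15-2-2-1. Scheduled 31%. quota on 15-2-2 exhausted → over-quota 19%; Ferrule agreement on 15-2-2: RVC ≥ 35% → 22% available; Ferrule agreement on 15-1: 15-2-2-1 not covered; preference 22% not lower than 19% → no reduction. → 19%.
Line C: silk → 15-2; coated → 15-2-4; bleached → 15-2-4-2. Scheduled 19%. Quintara agreement on 15-1-3: 15-2-4-2 not covered; anti-dumping (Quintara, 15-2): +39%; total 19% + 39% = 58%. → 58%.
Sum: 16% + 19% + 58% = 93%.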